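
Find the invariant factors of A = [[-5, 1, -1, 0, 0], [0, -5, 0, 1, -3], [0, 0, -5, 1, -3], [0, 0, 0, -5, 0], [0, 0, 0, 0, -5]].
x + 5, (x + 5)^2, (x + 5)^2

The Jordan structure of A has elementary divisors (x + 5)^2, (x + 5)^2, (x + 5). Arranging the block sizes at each eigenvalue in decreasing order and taking row products gives the invariant factors.

Invariant factors (smallest first, each dividing the next): x + 5, (x + 5)^2, (x + 5)^2.

Check: the last factor (x + 5)^2 is the minimal polynomial, and the product (x + 5)^5 is the characteristic polynomial.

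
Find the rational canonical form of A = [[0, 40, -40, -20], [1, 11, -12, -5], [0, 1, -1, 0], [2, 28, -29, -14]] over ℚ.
R = [[0, 0, 0, -20], [1, 0, 0, -9], [0, 1, 0, -1], [0, 0, 1, -4]]

The invariant factors of A (the non-unit diagonal entries of the Smith normal form of xI - A over ℚ[x]) are (x + 4)(x^3 + x + 5), each dividing the next. The characteristic polynomial is their product, (x + 4)(x^3 + x + 5).

The rational canonical form is the block-diagonal matrix of companion matrices C(f_i):
R = [[0, 0, 0, -20], [1, 0, 0, -9], [0, 1, 0, -1], [0, 0, 1, -4]].

Note the characteristic polynomial does not split into linear factors over ℚ, so A has no Jordan form over ℚ; the rational canonical form exists over any field.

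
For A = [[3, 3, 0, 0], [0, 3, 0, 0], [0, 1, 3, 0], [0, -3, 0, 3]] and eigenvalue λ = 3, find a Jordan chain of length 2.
We seek v_1 ∈ ker((A - 3I)^2) \ ker(A - 3I), then set v_{i+1} = (A - 3I) v_i.

One such chain is v_1 = [[0, 1, 0, 0]]^T, v_2 = [[3, 0, 1, -3]]^T. Check: (A - 3I) v_2 = [[0, 0, 0, 0]]^T = 0.

v_1 = [[0, 1, 0, 0]]^T, v_2 = [[3, 0, 1, -3]]^T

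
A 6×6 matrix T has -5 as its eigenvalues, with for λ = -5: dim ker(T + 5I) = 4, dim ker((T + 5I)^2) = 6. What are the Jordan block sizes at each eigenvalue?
λ = -5: successive nullity increments [4, 2] count blocks of size ≥ k; block sizes are [2, 2, 1, 1].

Jordan blocks: (-5, 2), (-5, 2), (-5, 1), (-5, 1)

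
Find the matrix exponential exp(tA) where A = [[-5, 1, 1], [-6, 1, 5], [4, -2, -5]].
e^{tA} = [[(t^2 - 2*t + 1)*e^{-3*t}, t*e^{-3*t}, t*(t + 2)*e^{-3*t}/2], [2*t*(2*t - 3)*e^{-3*t}, (4*t + 1)*e^{-3*t}, t*(2*t + 5)*e^{-3*t}], [2*t*(2 - t)*e^{-3*t}, -2*t*e^{-3*t}, (-t^2 - 2*t + 1)*e^{-3*t}]]

A has Jordan form J = [[-3, 1, 0], [0, -3, 1], [0, 0, -3]] with A = PJP^{-1}, so e^{tA} = P e^{tJ} P^{-1}.

For a Jordan block J_k(λ), e^{tJ_k(λ)} = e^{λt} · (I + tN + t^2 N^2/2! + ... + t^{k-1} N^{k-1}/(k-1)!) where N is the nilpotent superdiagonal part.

Assembling the blocks and conjugating back gives the entries of e^{tA} as shown above.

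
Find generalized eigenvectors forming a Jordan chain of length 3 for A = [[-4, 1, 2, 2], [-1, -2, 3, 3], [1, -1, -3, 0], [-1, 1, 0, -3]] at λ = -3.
v_1 = [[1, 1, 1, 0]]^T, v_2 = [[2, 3, 0, 0]]^T, v_3 = [[1, 1, -1, 1]]^T

We seek v_1 ∈ ker((A + 3I)^3) \ ker((A + 3I)^2), then set v_{i+1} = (A + 3I) v_i.

One such chain is v_1 = [[1, 1, 1, 0]]^T, v_2 = [[2, 3, 0, 0]]^T, v_3 = [[1, 1, -1, 1]]^T. Check: (A + 3I) v_3 = [[0, 0, 0, 0]]^T = 0.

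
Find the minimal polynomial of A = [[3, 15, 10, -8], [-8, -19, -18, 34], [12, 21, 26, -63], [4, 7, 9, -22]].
m_A(x) = (x + 1)^2(x + 5)^2

The characteristic polynomial factors as (x + 1)^2(x + 5)^2. The minimal polynomial is ∏(x - λ)^{k_λ} where k_λ is the size of the largest Jordan block at λ.

For λ = -5: rank(A + 5I) = 3, and the largest Jordan block has size 2 (the smallest k with rank((A + 5I)^k) = rank((A + 5I)^(k+1))).
For λ = -1: rank(A + I) = 3, and the largest Jordan block has size 2 (the smallest k with rank((A + I)^k) = rank((A + I)^(k+1))).

So m_A(x) = (x + 1)^2(x + 5)^2.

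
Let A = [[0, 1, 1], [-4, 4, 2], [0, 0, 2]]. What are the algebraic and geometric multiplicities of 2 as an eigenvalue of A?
algebraic multiplicity 3, geometric multiplicity 2

The characteristic polynomial is (x - 2)^3, so the factor x - 2 appears with exponent 3: the algebraic multiplicity is 3.

rank(A - 2I) = 1, so the eigenspace has dimension 3 - 1 = 2: the geometric multiplicity is 2.

Since 2 < 3, A is not diagonalizable.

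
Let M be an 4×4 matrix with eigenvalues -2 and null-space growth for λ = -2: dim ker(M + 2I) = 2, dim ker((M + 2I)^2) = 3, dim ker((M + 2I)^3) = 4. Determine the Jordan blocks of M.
λ = -2: successive nullity increments [2, 1, 1] count blocks of size ≥ k; block sizes are [3, 1].

Jordan blocks: (-2, 3), (-2, 1)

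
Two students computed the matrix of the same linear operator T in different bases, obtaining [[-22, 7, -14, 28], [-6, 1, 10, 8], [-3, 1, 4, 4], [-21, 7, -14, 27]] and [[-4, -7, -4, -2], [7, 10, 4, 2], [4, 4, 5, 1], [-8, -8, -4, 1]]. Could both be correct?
trace(A) = 10 but trace(B) = 12. The trace is a similarity invariant, so A and B are not similar.

No.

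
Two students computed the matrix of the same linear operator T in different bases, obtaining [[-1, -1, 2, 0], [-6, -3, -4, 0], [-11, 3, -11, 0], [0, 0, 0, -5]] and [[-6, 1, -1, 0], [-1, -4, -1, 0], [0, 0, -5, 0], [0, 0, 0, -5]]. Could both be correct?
No.

Both have characteristic polynomial (x + 5)^4, but the minimal polynomial of A is (x + 5)^3 while the minimal polynomial of B is (x + 5)^2. The minimal polynomial is a similarity invariant, so A and B are not similar.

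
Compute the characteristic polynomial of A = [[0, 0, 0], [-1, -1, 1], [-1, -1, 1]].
χ_A(x) = x^3

xI - A = [[x, 0, 0], [1, x + 1, -1], [1, 1, x - 1]].

Expanding det(xI - A) along the first row:
det(xI - A) = + (x)·det([[x + 1, -1], [1, x - 1]]) - (0)·det([[1, -1], [1, x - 1]]) + (0)·det([[1, x + 1], [1, 1]]).

Evaluating gives χ_A(x) = x^3.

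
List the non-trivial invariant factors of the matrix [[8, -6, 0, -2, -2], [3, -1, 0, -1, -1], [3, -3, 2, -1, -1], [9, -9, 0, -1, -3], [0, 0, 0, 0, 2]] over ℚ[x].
The Jordan structure of A has elementary divisors (x - 2)^2, (x - 2), (x - 2), (x - 2). Arranging the block sizes at each eigenvalue in decreasing order and taking row products gives the invariant factors.

Invariant factors (smallest first, each dividing the next): x - 2, x - 2, x - 2, (x - 2)^2.

Check: the last factor (x - 2)^2 is the minimal polynomial, and the product (x - 2)^5 is the characteristic polynomial.

x - 2, x - 2, x - 2, (x - 2)^2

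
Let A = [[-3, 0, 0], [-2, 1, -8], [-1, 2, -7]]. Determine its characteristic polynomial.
χ_A(x) = (x + 3)^3

xI - A = [[x + 3, 0, 0], [2, x - 1, 8], [1, -2, x + 7]].

Expanding det(xI - A) along the first row:
det(xI - A) = + (x + 3)·det([[x - 1, 8], [-2, x + 7]]) - (0)·det([[2, 8], [1, x + 7]]) + (0)·det([[2, x - 1], [1, -2]]).

Evaluating gives χ_A(x) = x^3 + 9x^2 + 27x + 27 = (x + 3)^3.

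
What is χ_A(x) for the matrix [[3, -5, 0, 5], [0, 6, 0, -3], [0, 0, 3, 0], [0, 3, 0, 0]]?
χ_A(x) = (x - 3)^4

xI - A = [[x - 3, 5, 0, -5], [0, x - 6, 0, 3], [0, 0, x - 3, 0], [0, -3, 0, x]].

Expanding det(xI - A) along the first row:
det(xI - A) = + (x - 3)·det([[x - 6, 0, 3], [0, x - 3, 0], [-3, 0, x]]) - (5)·det([[0, 0, 3], [0, x - 3, 0], [0, 0, x]]) + (0)·det([[0, x - 6, 3], [0, 0, 0], [0, -3, x]]) - (-5)·det([[0, x - 6, 0], [0, 0, x - 3], [0, -3, 0]]).

Evaluating gives χ_A(x) = x^4 - 12x^3 + 54x^2 - 108x + 81 = (x - 3)^4.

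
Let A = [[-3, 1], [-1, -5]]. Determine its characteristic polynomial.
xI - A = [[x + 3, -1], [1, x + 5]].

Expanding det(xI - A) along the first row:
det(xI - A) = + (x + 3)·det([[x + 5]]) - (-1)·det([[1]]).

Evaluating gives χ_A(x) = x^2 + 8x + 16 = (x + 4)^2.

χ_A(x) = (x + 4)^2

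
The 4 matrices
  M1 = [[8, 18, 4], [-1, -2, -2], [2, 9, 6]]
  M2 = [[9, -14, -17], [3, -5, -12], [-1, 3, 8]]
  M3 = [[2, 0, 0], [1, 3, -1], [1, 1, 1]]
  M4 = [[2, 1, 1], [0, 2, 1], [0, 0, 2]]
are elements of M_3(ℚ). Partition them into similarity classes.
Characteristic polynomials: χ_{M1} = (x - 4)^3, χ_{M2} = (x - 4)^3, χ_{M3} = (x - 2)^3, χ_{M4} = (x - 2)^3.

{M1, M2}: invariant factors (x - 4)^3.

{M3}: invariant factors x - 2, (x - 2)^2.

{M4}: invariant factors (x - 2)^3.

Matrices are similar if and only if their invariant-factor lists agree; the partition into similarity classes is {M1, M2}, {M3}, {M4}.

3 classes: {M1, M2}, {M3}, {M4}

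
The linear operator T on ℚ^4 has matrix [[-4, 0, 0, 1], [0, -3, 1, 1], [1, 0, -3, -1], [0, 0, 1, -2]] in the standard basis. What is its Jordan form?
The characteristic polynomial is det(xI - A) = (x + 3)^4, so the eigenvalues are -3 (algebraic multiplicity 4).

For λ = -3: rank(A + 3I) = 2, rank((A + 3I)^2) = 1, rank((A + 3I)^3) = 0. The eigenspace has dimension 4 - 2 = 2, so there are 2 Jordan blocks; the rank sequence gives block sizes [3, 1].

Assembling the blocks gives the Jordan form J above.

J = [[-3, 1, 0, 0], [0, -3, 1, 0], [0, 0, -3, 0], [0, 0, 0, -3]]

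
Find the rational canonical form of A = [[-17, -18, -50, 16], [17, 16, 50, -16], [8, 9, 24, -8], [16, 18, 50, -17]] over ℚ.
R = [[-1, 0, 0, 0], [0, 0, 0, -16], [0, 1, 0, -8], [0, 0, 1, 7]]

The invariant factors of A (the non-unit diagonal entries of the Smith normal form of xI - A over ℚ[x]) are x + 1, (x - 4)^2(x + 1), each dividing the next. The characteristic polynomial is their product, (x - 4)^2(x + 1)^2.

The rational canonical form is the block-diagonal matrix of companion matrices C(f_i):
R = [[-1, 0, 0, 0], [0, 0, 0, -16], [0, 1, 0, -8], [0, 0, 1, 7]].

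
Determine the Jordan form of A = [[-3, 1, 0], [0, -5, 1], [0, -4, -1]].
The characteristic polynomial is det(xI - A) = (x + 3)^3, so the eigenvalues are -3 (algebraic multiplicity 3).

For λ = -3: rank(A + 3I) = 2, rank((A + 3I)^2) = 1, rank((A + 3I)^3) = 0. The eigenspace has dimension 3 - 2 = 1, so there is 1 Jordan block; the rank sequence gives block sizes [3].

Assembling the blocks gives the Jordan form J above.

J = [[-3, 1, 0], [0, -3, 1], [0, 0, -3]]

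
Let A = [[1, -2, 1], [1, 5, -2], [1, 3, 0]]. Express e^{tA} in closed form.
e^{tA} = [[(1 - t)*e^{2*t}, t*(-t - 4)*e^{2*t}/2, t*(t + 2)*e^{2*t}/2], [t*e^{2*t}, (t^2 + 6*t + 2)*e^{2*t}/2, t*(-t - 4)*e^{2*t}/2], [t*e^{2*t}, t*(t + 6)*e^{2*t}/2, (-t^2 - 4*t + 2)*e^{2*t}/2]]

A has Jordan form J = [[2, 1, 0], [0, 2, 1], [0, 0, 2]] with A = PJP^{-1}, so e^{tA} = P e^{tJ} P^{-1}.

For a Jordan block J_k(λ), e^{tJ_k(λ)} = e^{λt} · (I + tN + t^2 N^2/2! + ... + t^{k-1} N^{k-1}/(k-1)!) where N is the nilpotent superdiagonal part.

Assembling the blocks and conjugating back gives the entries of e^{tA} as shown above.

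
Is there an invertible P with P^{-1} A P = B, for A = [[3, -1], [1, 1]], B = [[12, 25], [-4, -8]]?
Yes.

Two matrices over a field are similar if and only if they have the same invariant factors.

Both A and B have characteristic polynomial (x - 2)^2 and minimal polynomial (x - 2)^2. Computing further, both have invariant factors (x - 2)^2. Hence A and B are similar.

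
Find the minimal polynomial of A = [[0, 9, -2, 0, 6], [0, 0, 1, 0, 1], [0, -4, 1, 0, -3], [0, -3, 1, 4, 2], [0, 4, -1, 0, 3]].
m_A(x) = x^3(x - 4)^2

The characteristic polynomial factors as x^3(x - 4)^2. The minimal polynomial is ∏(x - λ)^{k_λ} where k_λ is the size of the largest Jordan block at λ.

For λ = 0: rank(A) = 4, and the largest Jordan block has size 3 (the smallest k with rank(A^k) = rank(A^(k+1))).
For λ = 4: rank(A - 4I) = 4, and the largest Jordan block has size 2 (the smallest k with rank((A - 4I)^k) = rank((A - 4I)^(k+1))).

So m_A(x) = x^3(x - 4)^2.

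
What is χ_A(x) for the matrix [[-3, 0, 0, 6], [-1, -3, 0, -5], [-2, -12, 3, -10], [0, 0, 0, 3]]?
χ_A(x) = (x - 3)^2(x + 3)^2

xI - A = [[x + 3, 0, 0, -6], [1, x + 3, 0, 5], [2, 12, x - 3, 10], [0, 0, 0, x - 3]].

Expanding det(xI - A) along the first row:
det(xI - A) = + (x + 3)·det([[x + 3, 0, 5], [12, x - 3, 10], [0, 0, x - 3]]) - (0)·det([[1, 0, 5], [2, x - 3, 10], [0, 0, x - 3]]) + (0)·det([[1, x + 3, 5], [2, 12, 10], [0, 0, x - 3]]) - (-6)·det([[1, x + 3, 0], [2, 12, x - 3], [0, 0, 0]]).

Evaluating gives χ_A(x) = x^4 - 18x^2 + 81 = (x - 3)^2(x + 3)^2.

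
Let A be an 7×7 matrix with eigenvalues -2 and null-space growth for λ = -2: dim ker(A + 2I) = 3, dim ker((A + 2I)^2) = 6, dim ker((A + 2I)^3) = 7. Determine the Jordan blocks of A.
λ = -2: successive nullity increments [3, 3, 1] count blocks of size ≥ k; block sizes are [3, 2, 2].

Jordan blocks: (-2, 3), (-2, 2), (-2, 2)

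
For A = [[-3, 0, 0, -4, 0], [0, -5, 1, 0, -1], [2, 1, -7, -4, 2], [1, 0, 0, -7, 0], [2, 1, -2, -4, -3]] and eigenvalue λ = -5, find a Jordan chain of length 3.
v_1 = [[0, 2, 1, 0, 0]]^T, v_2 = [[0, 1, 0, 0, 0]]^T, v_3 = [[0, 0, 1, 0, 1]]^T

We seek v_1 ∈ ker((A + 5I)^3) \ ker((A + 5I)^2), then set v_{i+1} = (A + 5I) v_i.

One such chain is v_1 = [[0, 2, 1, 0, 0]]^T, v_2 = [[0, 1, 0, 0, 0]]^T, v_3 = [[0, 0, 1, 0, 1]]^T. Check: (A + 5I) v_3 = [[0, 0, 0, 0, 0]]^T = 0.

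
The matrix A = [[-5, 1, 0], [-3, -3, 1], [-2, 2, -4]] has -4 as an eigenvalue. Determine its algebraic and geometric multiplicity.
The characteristic polynomial is (x + 4)^3, so the factor x + 4 appears with exponent 3: the algebraic multiplicity is 3.

rank(A + 4I) = 2, so the eigenspace has dimension 3 - 2 = 1: the geometric multiplicity is 1.

Since 1 < 3, A is not diagonalizable.

algebraic multiplicity 3, geometric multiplicity 1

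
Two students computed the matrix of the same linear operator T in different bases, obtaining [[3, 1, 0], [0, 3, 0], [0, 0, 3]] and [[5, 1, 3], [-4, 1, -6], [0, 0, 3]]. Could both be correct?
Two matrices over a field are similar if and only if they have the same invariant factors.

Both A and B have characteristic polynomial (x - 3)^3 and minimal polynomial (x - 3)^2. Computing further, both have invariant factors x - 3, (x - 3)^2. Hence A and B are similar.

Yes.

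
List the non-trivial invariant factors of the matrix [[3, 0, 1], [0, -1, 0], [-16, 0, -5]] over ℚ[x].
The Jordan structure of A has elementary divisors (x + 1)^2, (x + 1). Arranging the block sizes at each eigenvalue in decreasing order and taking row products gives the invariant factors.

Invariant factors (smallest first, each dividing the next): x + 1, (x + 1)^2.

Check: the last factor (x + 1)^2 is the minimal polynomial, and the product (x + 1)^3 is the characteristic polynomial.

x + 1, (x + 1)^2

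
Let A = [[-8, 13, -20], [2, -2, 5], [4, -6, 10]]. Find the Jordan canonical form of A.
The characteristic polynomial is det(xI - A) = x^3, so the eigenvalues are 0 (algebraic multiplicity 3).

For λ = 0: rank(A) = 2, rank(A^2) = 1, rank(A^3) = 0. The eigenspace has dimension 3 - 2 = 1, so there is 1 Jordan block; the rank sequence gives block sizes [3].

Assembling the blocks gives the Jordan form J above.

J = [[0, 1, 0], [0, 0, 1], [0, 0, 0]]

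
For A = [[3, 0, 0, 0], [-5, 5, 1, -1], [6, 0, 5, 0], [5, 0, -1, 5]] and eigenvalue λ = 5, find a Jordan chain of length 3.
v_1 = [[0, -1, 1, 1]]^T, v_2 = [[0, 0, 0, -1]]^T, v_3 = [[0, 1, 0, 0]]^T

We seek v_1 ∈ ker((A - 5I)^3) \ ker((A - 5I)^2), then set v_{i+1} = (A - 5I) v_i.

One such chain is v_1 = [[0, -1, 1, 1]]^T, v_2 = [[0, 0, 0, -1]]^T, v_3 = [[0, 1, 0, 0]]^T. Check: (A - 5I) v_3 = [[0, 0, 0, 0]]^T = 0.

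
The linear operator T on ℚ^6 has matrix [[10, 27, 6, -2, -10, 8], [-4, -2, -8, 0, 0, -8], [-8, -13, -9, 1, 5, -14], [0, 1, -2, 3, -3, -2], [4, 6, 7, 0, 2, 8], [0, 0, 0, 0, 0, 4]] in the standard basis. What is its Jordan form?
J = [[-4, 1, 0, 0, 0, 0], [0, -4, 0, 0, 0, 0], [0, 0, 4, 1, 0, 0], [0, 0, 0, 4, 1, 0], [0, 0, 0, 0, 4, 0], [0, 0, 0, 0, 0, 4]]

The characteristic polynomial is det(xI - A) = (x - 4)^4(x + 4)^2, so the eigenvalues are -4 (algebraic multiplicity 2), 4 (algebraic multiplicity 4).

For λ = -4: rank(A + 4I) = 5, rank((A + 4I)^2) = 4. The eigenspace has dimension 6 - 5 = 1, so there is 1 Jordan block; the rank sequence gives block sizes [2].

For λ = 4: rank(A - 4I) = 4, rank((A - 4I)^2) = 3, rank((A - 4I)^3) = 2. The eigenspace has dimension 6 - 4 = 2, so there are 2 Jordan blocks; the rank sequence gives block sizes [3, 1].

Assembling the blocks gives the Jordan form J above.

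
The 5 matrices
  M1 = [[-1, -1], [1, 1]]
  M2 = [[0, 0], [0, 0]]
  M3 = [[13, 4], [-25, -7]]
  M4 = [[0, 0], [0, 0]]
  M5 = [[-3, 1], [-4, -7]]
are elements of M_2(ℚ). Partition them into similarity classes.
Characteristic polynomials: χ_{M1} = x^2, χ_{M2} = x^2, χ_{M3} = (x - 3)^2, χ_{M4} = x^2, χ_{M5} = (x + 5)^2.

{M1}: invariant factors x^2.

{M2, M4}: invariant factors x, x.

{M3}: invariant factors (x - 3)^2.

{M5}: invariant factors (x + 5)^2.

Matrices are similar if and only if their invariant-factor lists agree; the partition into similarity classes is {M1}, {M2, M4}, {M3}, {M5}.

4 classes: {M1}, {M2, M4}, {M3}, {M5}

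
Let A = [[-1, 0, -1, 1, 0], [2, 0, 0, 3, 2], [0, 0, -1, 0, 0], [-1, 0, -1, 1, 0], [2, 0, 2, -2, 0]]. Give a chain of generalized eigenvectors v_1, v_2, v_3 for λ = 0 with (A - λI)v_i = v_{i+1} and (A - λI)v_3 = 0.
We seek v_1 ∈ ker(A^3) \ ker(A^2), then set v_{i+1} = A v_i.

One such chain is v_1 = [[0, -1, 0, 1, -2]]^T, v_2 = [[1, -1, 0, 1, -2]]^T, v_3 = [[0, 1, 0, 0, 0]]^T. Check: A v_3 = [[0, 0, 0, 0, 0]]^T = 0.

v_1 = [[0, -1, 0, 1, -2]]^T, v_2 = [[1, -1, 0, 1, -2]]^T, v_3 = [[0, 1, 0, 0, 0]]^T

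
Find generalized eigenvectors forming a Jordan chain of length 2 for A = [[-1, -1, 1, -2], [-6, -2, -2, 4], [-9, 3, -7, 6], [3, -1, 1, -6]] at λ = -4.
v_1 = [[1, 1, 3, 2]]^T, v_2 = [[1, -2, -3, 1]]^T

We seek v_1 ∈ ker((A + 4I)^2) \ ker(A + 4I), then set v_{i+1} = (A + 4I) v_i.

One such chain is v_1 = [[1, 1, 3, 2]]^T, v_2 = [[1, -2, -3, 1]]^T. Check: (A + 4I) v_2 = [[0, 0, 0, 0]]^T = 0.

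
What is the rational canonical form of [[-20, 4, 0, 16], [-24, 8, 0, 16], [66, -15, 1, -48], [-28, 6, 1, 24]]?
The invariant factors of A (the non-unit diagonal entries of the Smith normal form of xI - A over ℚ[x]) are x - 4, (x - 4)^2(x - 1), each dividing the next. The characteristic polynomial is their product, (x - 4)^3(x - 1).

The rational canonical form is the block-diagonal matrix of companion matrices C(f_i):
R = [[4, 0, 0, 0], [0, 0, 0, 16], [0, 1, 0, -24], [0, 0, 1, 9]].

R = [[4, 0, 0, 0], [0, 0, 0, 16], [0, 1, 0, -24], [0, 0, 1, 9]]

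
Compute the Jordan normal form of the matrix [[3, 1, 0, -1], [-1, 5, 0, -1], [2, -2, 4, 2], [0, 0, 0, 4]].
J = [[4, 1, 0, 0], [0, 4, 0, 0], [0, 0, 4, 0], [0, 0, 0, 4]]

The characteristic polynomial is det(xI - A) = (x - 4)^4, so the eigenvalues are 4 (algebraic multiplicity 4).

For λ = 4: rank(A - 4I) = 1, rank((A - 4I)^2) = 0. The eigenspace has dimension 4 - 1 = 3, so there are 3 Jordan blocks; the rank sequence gives block sizes [2, 1, 1].

Assembling the blocks gives the Jordan form J above.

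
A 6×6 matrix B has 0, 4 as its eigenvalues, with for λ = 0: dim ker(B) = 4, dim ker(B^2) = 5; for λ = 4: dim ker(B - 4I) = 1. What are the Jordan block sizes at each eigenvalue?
Jordan blocks: (0, 2), (0, 1), (0, 1), (0, 1), (4, 1)

λ = 0: successive nullity increments [4, 1] count blocks of size ≥ k; block sizes are [2, 1, 1, 1].
λ = 4: successive nullity increments [1] count blocks of size ≥ k; block sizes are [1].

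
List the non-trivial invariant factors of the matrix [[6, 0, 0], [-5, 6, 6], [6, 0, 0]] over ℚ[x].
The Jordan structure of A has elementary divisors x, (x - 6)^2. Arranging the block sizes at each eigenvalue in decreasing order and taking row products gives the invariant factors.

Invariant factors (smallest first, each dividing the next): x(x - 6)^2.

Check: the last factor x(x - 6)^2 is the minimal polynomial, and the product x(x - 6)^2 is the characteristic polynomial.

x(x - 6)^2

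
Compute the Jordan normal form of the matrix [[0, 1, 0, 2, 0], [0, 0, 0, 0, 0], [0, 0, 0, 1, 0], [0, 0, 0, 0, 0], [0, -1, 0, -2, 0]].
The characteristic polynomial is det(xI - A) = x^5, so the eigenvalues are 0 (algebraic multiplicity 5).

For λ = 0: rank(A) = 2, rank(A^2) = 0. The eigenspace has dimension 5 - 2 = 3, so there are 3 Jordan blocks; the rank sequence gives block sizes [2, 2, 1].

Assembling the blocks gives the Jordan form J above.

J = [[0, 1, 0, 0, 0], [0, 0, 0, 0, 0], [0, 0, 0, 1, 0], [0, 0, 0, 0, 0], [0, 0, 0, 0, 0]]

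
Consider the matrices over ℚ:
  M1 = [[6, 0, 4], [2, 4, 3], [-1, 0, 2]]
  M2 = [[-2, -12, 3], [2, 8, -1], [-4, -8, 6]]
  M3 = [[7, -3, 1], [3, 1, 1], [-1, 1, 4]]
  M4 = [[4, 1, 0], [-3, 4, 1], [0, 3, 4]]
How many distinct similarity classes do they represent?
Characteristic polynomials: χ_{M1} = (x - 4)^3, χ_{M2} = (x - 4)^3, χ_{M3} = (x - 4)^3, χ_{M4} = (x - 4)^3.

{M1, M3, M4}: invariant factors (x - 4)^3.

{M2}: invariant factors x - 4, (x - 4)^2.

Matrices are similar if and only if their invariant-factor lists agree; the partition into similarity classes is {M1, M3, M4}, {M2}.

2 classes: {M1, M3, M4}, {M2}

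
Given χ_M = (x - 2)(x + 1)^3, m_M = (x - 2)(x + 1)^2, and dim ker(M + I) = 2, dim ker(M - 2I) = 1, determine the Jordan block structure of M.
Jordan blocks: (-1, 2), (-1, 1), (2, 1)

λ = -1: algebraic multiplicity 3 (exponent in χ_M), largest block size 2 (exponent in m_M), 2 blocks (geometric multiplicity). These force block sizes [2, 1].
λ = 2: algebraic multiplicity 1 (exponent in χ_M), largest block size 1 (exponent in m_M), 1 block (geometric multiplicity). This forces block sizes [1].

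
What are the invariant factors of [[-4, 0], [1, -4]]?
(x + 4)^2

The Jordan structure of A has elementary divisors (x + 4)^2. Arranging the block sizes at each eigenvalue in decreasing order and taking row products gives the invariant factors.

Invariant factors (smallest first, each dividing the next): (x + 4)^2.

Check: the last factor (x + 4)^2 is the minimal polynomial, and the product (x + 4)^2 is the characteristic polynomial.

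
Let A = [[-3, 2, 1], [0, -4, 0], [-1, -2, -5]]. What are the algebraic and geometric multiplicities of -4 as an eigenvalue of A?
The characteristic polynomial is (x + 4)^3, so the factor x + 4 appears with exponent 3: the algebraic multiplicity is 3.

rank(A + 4I) = 1, so the eigenspace has dimension 3 - 1 = 2: the geometric multiplicity is 2.

Since 2 < 3, A is not diagonalizable.

algebraic multiplicity 3, geometric multiplicity 2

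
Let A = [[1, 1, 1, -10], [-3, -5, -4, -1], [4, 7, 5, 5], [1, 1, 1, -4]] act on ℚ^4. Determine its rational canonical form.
The invariant factors of A (the non-unit diagonal entries of the Smith normal form of xI - A over ℚ[x]) are (x + 3)(x^3 + 4x + 2), each dividing the next. The characteristic polynomial is their product, (x + 3)(x^3 + 4x + 2).

The rational canonical form is the block-diagonal matrix of companion matrices C(f_i):
R = [[0, 0, 0, -6], [1, 0, 0, -14], [0, 1, 0, -4], [0, 0, 1, -3]].

Note the characteristic polynomial does not split into linear factors over ℚ, so A has no Jordan form over ℚ; the rational canonical form exists over any field.

R = [[0, 0, 0, -6], [1, 0, 0, -14], [0, 1, 0, -4], [0, 0, 1, -3]]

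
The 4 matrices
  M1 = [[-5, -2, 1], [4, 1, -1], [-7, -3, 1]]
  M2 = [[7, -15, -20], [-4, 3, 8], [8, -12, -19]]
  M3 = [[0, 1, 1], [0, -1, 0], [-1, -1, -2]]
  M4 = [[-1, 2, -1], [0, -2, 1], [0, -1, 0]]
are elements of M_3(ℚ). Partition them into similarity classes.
3 classes: {M1, M4}, {M2}, {M3}

Characteristic polynomials: χ_{M1} = (x + 1)^3, χ_{M2} = (x + 3)^3, χ_{M3} = (x + 1)^3, χ_{M4} = (x + 1)^3.

{M1, M4}: invariant factors (x + 1)^3.

{M2}: invariant factors x + 3, (x + 3)^2.

{M3}: invariant factors x + 1, (x + 1)^2.

Matrices are similar if and only if their invariant-factor lists agree; the partition into similarity classes is {M1, M4}, {M2}, {M3}.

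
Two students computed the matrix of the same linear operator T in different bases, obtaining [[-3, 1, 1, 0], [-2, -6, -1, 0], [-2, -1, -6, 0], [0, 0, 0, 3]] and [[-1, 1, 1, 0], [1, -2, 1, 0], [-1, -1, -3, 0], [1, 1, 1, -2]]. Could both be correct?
trace(A) = -12 but trace(B) = -8. The trace is a similarity invariant, so A and B are not similar.

No.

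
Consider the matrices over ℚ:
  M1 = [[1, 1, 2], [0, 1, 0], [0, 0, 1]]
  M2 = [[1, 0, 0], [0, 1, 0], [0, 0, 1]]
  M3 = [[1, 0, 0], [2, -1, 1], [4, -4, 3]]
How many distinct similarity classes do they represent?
Characteristic polynomials: χ_{M1} = (x - 1)^3, χ_{M2} = (x - 1)^3, χ_{M3} = (x - 1)^3.

{M1, M3}: invariant factors x - 1, (x - 1)^2.

{M2}: invariant factors x - 1, x - 1, x - 1.

Matrices are similar if and only if their invariant-factor lists agree; the partition into similarity classes is {M1, M3}, {M2}.

2 classes: {M1, M3}, {M2}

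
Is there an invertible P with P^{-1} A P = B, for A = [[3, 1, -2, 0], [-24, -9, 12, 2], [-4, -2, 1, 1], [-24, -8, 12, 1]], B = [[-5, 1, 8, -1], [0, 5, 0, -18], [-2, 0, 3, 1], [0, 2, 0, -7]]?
Yes.

Two matrices over a field are similar if and only if they have the same invariant factors.

Both A and B have characteristic polynomial (x + 1)^4 and minimal polynomial (x + 1)^2. Computing further, both have invariant factors (x + 1)^2, (x + 1)^2. Hence A and B are similar.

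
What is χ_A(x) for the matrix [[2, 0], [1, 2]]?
xI - A = [[x - 2, 0], [-1, x - 2]].

Expanding det(xI - A) along the first row:
det(xI - A) = + (x - 2)·det([[x - 2]]) - (0)·det([[-1]]).

Evaluating gives χ_A(x) = x^2 - 4x + 4 = (x - 2)^2.

χ_A(x) = (x - 2)^2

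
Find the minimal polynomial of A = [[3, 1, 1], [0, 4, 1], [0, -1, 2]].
m_A(x) = (x - 3)^2

The characteristic polynomial factors as (x - 3)^3. The minimal polynomial is ∏(x - λ)^{k_λ} where k_λ is the size of the largest Jordan block at λ.

For λ = 3: rank(A - 3I) = 1, and the largest Jordan block has size 2 (the smallest k with rank((A - 3I)^k) = rank((A - 3I)^(k+1))).

So m_A(x) = (x - 3)^2.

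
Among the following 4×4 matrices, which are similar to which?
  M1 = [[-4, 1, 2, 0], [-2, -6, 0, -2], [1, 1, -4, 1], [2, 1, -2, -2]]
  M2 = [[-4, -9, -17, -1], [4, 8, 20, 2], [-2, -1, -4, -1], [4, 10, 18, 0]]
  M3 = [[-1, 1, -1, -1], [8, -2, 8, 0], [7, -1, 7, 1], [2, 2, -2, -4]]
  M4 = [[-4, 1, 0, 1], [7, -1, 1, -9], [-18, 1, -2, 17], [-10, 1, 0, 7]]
Characteristic polynomials: χ_{M1} = (x + 4)^4, χ_{M2} = (x - 6)(x + 2)^3, χ_{M3} = (x - 6)(x + 2)^3, χ_{M4} = (x - 6)(x + 2)^3.

{M1}: invariant factors (x + 4)^2, (x + 4)^2.

{M2, M4}: invariant factors (x - 6)(x + 2)^3.

{M3}: invariant factors x + 2, (x - 6)(x + 2)^2.

Matrices are similar if and only if their invariant-factor lists agree; the partition into similarity classes is {M1}, {M2, M4}, {M3}.

3 classes: {M1}, {M2, M4}, {M3}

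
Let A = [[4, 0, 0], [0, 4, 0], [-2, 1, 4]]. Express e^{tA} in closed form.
A has Jordan form J = [[4, 1, 0], [0, 4, 0], [0, 0, 4]] with A = PJP^{-1}, so e^{tA} = P e^{tJ} P^{-1}.

For a Jordan block J_k(λ), e^{tJ_k(λ)} = e^{λt} · (I + tN + t^2 N^2/2! + ... + t^{k-1} N^{k-1}/(k-1)!) where N is the nilpotent superdiagonal part.

Assembling the blocks and conjugating back gives the entries of e^{tA} as shown above.

e^{tA} = [[e^{4*t}, 0, 0], [0, e^{4*t}, 0], [-2*t*e^{4*t}, t*e^{4*t}, e^{4*t}]]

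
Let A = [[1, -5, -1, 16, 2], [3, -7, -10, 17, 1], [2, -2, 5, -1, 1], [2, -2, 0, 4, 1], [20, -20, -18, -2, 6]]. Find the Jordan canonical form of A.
The characteristic polynomial is det(xI - A) = (x - 6)^2(x - 5)(x + 4)^2, so the eigenvalues are -4 (algebraic multiplicity 2), 5 (algebraic multiplicity 1), 6 (algebraic multiplicity 2).

For λ = -4: rank(A + 4I) = 4, rank((A + 4I)^2) = 3. The eigenspace has dimension 5 - 4 = 1, so there is 1 Jordan block; the rank sequence gives block sizes [2].

For λ = 5: algebraic multiplicity 1 gives one 1×1 block.

For λ = 6: rank(A - 6I) = 4, rank((A - 6I)^2) = 3. The eigenspace has dimension 5 - 4 = 1, so there is 1 Jordan block; the rank sequence gives block sizes [2].

Assembling the blocks gives the Jordan form J above.

J = [[-4, 1, 0, 0, 0], [0, -4, 0, 0, 0], [0, 0, 5, 0, 0], [0, 0, 0, 6, 1], [0, 0, 0, 0, 6]]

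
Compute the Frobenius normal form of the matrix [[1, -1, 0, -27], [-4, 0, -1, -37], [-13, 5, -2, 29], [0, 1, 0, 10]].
R = [[0, 0, 0, -32], [1, 0, 0, 32], [0, 1, 0, -26], [0, 0, 1, 9]]

The invariant factors of A (the non-unit diagonal entries of the Smith normal form of xI - A over ℚ[x]) are (x - 4)^2(x^2 - x + 2), each dividing the next. The characteristic polynomial is their product, (x - 4)^2(x^2 - x + 2).

The rational canonical form is the block-diagonal matrix of companion matrices C(f_i):
R = [[0, 0, 0, -32], [1, 0, 0, 32], [0, 1, 0, -26], [0, 0, 1, 9]].

Note the characteristic polynomial does not split into linear factors over ℚ, so A has no Jordan form over ℚ; the rational canonical form exists over any field.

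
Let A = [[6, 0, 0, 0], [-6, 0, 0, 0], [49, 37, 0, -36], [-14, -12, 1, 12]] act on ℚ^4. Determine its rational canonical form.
The invariant factors of A (the non-unit diagonal entries of the Smith normal form of xI - A over ℚ[x]) are x - 6, x(x - 6)^2, each dividing the next. The characteristic polynomial is their product, x(x - 6)^3.

The rational canonical form is the block-diagonal matrix of companion matrices C(f_i):
R = [[6, 0, 0, 0], [0, 0, 0, 0], [0, 1, 0, -36], [0, 0, 1, 12]].

R = [[6, 0, 0, 0], [0, 0, 0, 0], [0, 1, 0, -36], [0, 0, 1, 12]]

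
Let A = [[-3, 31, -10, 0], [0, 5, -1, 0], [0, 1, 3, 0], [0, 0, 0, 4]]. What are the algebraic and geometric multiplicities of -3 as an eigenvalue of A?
algebraic multiplicity 1, geometric multiplicity 1

The characteristic polynomial is (x - 4)^3(x + 3), so the factor x + 3 appears with exponent 1: the algebraic multiplicity is 1.

rank(A + 3I) = 3, so the eigenspace has dimension 4 - 3 = 1: the geometric multiplicity is 1.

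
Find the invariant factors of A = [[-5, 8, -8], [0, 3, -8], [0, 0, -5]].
x + 5, (x - 3)(x + 5)

The Jordan structure of A has elementary divisors (x + 5), (x + 5), (x - 3). Arranging the block sizes at each eigenvalue in decreasing order and taking row products gives the invariant factors.

Invariant factors (smallest first, each dividing the next): x + 5, (x - 3)(x + 5).

Check: the last factor (x - 3)(x + 5) is the minimal polynomial, and the product (x - 3)(x + 5)^2 is the characteristic polynomial.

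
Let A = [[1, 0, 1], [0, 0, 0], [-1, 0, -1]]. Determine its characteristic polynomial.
χ_A(x) = x^3

xI - A = [[x - 1, 0, -1], [0, x, 0], [1, 0, x + 1]].

Expanding det(xI - A) along the first row:
det(xI - A) = + (x - 1)·det([[x, 0], [0, x + 1]]) - (0)·det([[0, 0], [1, x + 1]]) + (-1)·det([[0, x], [1, 0]]).

Evaluating gives χ_A(x) = x^3.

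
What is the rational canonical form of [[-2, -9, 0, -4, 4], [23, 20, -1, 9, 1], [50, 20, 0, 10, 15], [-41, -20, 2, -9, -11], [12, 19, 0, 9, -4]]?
R = [[0, -5, 0, 0, 0], [1, 1, 0, 0, 0], [0, 0, 0, 0, 15], [0, 0, 1, 0, -8], [0, 0, 0, 1, 4]]

The invariant factors of A (the non-unit diagonal entries of the Smith normal form of xI - A over ℚ[x]) are x^2 - x + 5, (x - 3)(x^2 - x + 5), each dividing the next. The characteristic polynomial is their product, (x - 3)(x^2 - x + 5)^2.

The rational canonical form is the block-diagonal matrix of companion matrices C(f_i):
R = [[0, -5, 0, 0, 0], [1, 1, 0, 0, 0], [0, 0, 0, 0, 15], [0, 0, 1, 0, -8], [0, 0, 0, 1, 4]].

Note the characteristic polynomial does not split into linear factors over ℚ, so A has no Jordan form over ℚ; the rational canonical form exists over any field.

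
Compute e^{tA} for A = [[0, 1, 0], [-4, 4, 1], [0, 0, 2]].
e^{tA} = [[(1 - 2*t)*e^{2*t}, t*e^{2*t}, t^2*e^{2*t}/2], [-4*t*e^{2*t}, (2*t + 1)*e^{2*t}, t*(t + 1)*e^{2*t}], [0, 0, e^{2*t}]]

A has Jordan form J = [[2, 1, 0], [0, 2, 1], [0, 0, 2]] with A = PJP^{-1}, so e^{tA} = P e^{tJ} P^{-1}.

For a Jordan block J_k(λ), e^{tJ_k(λ)} = e^{λt} · (I + tN + t^2 N^2/2! + ... + t^{k-1} N^{k-1}/(k-1)!) where N is the nilpotent superdiagonal part.

Assembling the blocks and conjugating back gives the entries of e^{tA} as shown above.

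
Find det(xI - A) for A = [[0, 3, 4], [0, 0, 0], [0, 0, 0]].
χ_A(x) = x^3

xI - A = [[x, -3, -4], [0, x, 0], [0, 0, x]].

Expanding det(xI - A) along the first row:
det(xI - A) = + (x)·det([[x, 0], [0, x]]) - (-3)·det([[0, 0], [0, x]]) + (-4)·det([[0, x], [0, 0]]).

Evaluating gives χ_A(x) = x^3.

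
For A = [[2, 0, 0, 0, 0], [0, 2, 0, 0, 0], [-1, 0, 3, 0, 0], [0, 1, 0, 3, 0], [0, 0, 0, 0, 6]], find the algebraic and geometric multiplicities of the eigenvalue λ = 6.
The characteristic polynomial is (x - 6)(x - 3)^2(x - 2)^2, so the factor x - 6 appears with exponent 1: the algebraic multiplicity is 1.

rank(A - 6I) = 4, so the eigenspace has dimension 5 - 4 = 1: the geometric multiplicity is 1.

algebraic multiplicity 1, geometric multiplicity 1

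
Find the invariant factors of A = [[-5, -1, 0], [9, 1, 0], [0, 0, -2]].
x + 2, (x + 2)^2

The Jordan structure of A has elementary divisors (x + 2)^2, (x + 2). Arranging the block sizes at each eigenvalue in decreasing order and taking row products gives the invariant factors.

Invariant factors (smallest first, each dividing the next): x + 2, (x + 2)^2.

Check: the last factor (x + 2)^2 is the minimal polynomial, and the product (x + 2)^3 is the characteristic polynomial.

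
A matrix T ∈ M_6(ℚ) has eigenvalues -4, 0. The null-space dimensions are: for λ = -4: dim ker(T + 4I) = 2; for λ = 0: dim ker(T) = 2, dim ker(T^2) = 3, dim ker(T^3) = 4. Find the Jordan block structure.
λ = -4: successive nullity increments [2] count blocks of size ≥ k; block sizes are [1, 1].
λ = 0: successive nullity increments [2, 1, 1] count blocks of size ≥ k; block sizes are [3, 1].

Jordan blocks: (-4, 1), (-4, 1), (0, 3), (0, 1)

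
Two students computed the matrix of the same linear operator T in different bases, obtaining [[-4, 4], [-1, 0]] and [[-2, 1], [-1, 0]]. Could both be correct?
No.

trace(A) = -4 but trace(B) = -2. The trace is a similarity invariant, so A and B are not similar.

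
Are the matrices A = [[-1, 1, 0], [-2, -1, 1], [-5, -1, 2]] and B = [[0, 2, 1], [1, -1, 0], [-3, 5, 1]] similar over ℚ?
Two matrices over a field are similar if and only if they have the same invariant factors.

Both A and B have characteristic polynomial x^3 and minimal polynomial x^3. Computing further, both have invariant factors x^3. Hence A and B are similar.

Yes.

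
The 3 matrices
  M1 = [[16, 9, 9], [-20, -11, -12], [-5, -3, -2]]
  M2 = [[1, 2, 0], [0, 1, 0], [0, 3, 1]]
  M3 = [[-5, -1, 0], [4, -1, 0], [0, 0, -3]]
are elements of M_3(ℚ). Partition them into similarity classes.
2 classes: {M1, M2}, {M3}

Characteristic polynomials: χ_{M1} = (x - 1)^3, χ_{M2} = (x - 1)^3, χ_{M3} = (x + 3)^3.

{M1, M2}: invariant factors x - 1, (x - 1)^2.

{M3}: invariant factors x + 3, (x + 3)^2.

Matrices are similar if and only if their invariant-factor lists agree; the partition into similarity classes is {M1, M2}, {M3}.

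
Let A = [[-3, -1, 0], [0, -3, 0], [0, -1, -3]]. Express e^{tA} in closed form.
A has Jordan form J = [[-3, 1, 0], [0, -3, 0], [0, 0, -3]] with A = PJP^{-1}, so e^{tA} = P e^{tJ} P^{-1}.

For a Jordan block J_k(λ), e^{tJ_k(λ)} = e^{λt} · (I + tN + t^2 N^2/2! + ... + t^{k-1} N^{k-1}/(k-1)!) where N is the nilpotent superdiagonal part.

Assembling the blocks and conjugating back gives the entries of e^{tA} as shown above.

e^{tA} = [[e^{-3*t}, -t*e^{-3*t}, 0], [0, e^{-3*t}, 0], [0, -t*e^{-3*t}, e^{-3*t}]]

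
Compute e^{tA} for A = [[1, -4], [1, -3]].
A has Jordan form J = [[-1, 1], [0, -1]] with A = PJP^{-1}, so e^{tA} = P e^{tJ} P^{-1}.

For a Jordan block J_k(λ), e^{tJ_k(λ)} = e^{λt} · (I + tN + t^2 N^2/2! + ... + t^{k-1} N^{k-1}/(k-1)!) where N is the nilpotent superdiagonal part.

Assembling the blocks and conjugating back gives the entries of e^{tA} as shown above.

e^{tA} = [[(2*t + 1)*e^{-t}, -4*t*e^{-t}], [t*e^{-t}, (1 - 2*t)*e^{-t}]]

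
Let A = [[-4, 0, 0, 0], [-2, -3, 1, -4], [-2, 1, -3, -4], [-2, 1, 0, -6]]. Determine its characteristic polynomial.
χ_A(x) = (x + 4)^4

xI - A = [[x + 4, 0, 0, 0], [2, x + 3, -1, 4], [2, -1, x + 3, 4], [2, -1, 0, x + 6]].

Expanding det(xI - A) along the first row:
det(xI - A) = + (x + 4)·det([[x + 3, -1, 4], [-1, x + 3, 4], [-1, 0, x + 6]]) - (0)·det([[2, -1, 4], [2, x + 3, 4], [2, 0, x + 6]]) + (0)·det([[2, x + 3, 4], [2, -1, 4], [2, -1, x + 6]]) - (0)·det([[2, x + 3, -1], [2, -1, x + 3], [2, -1, 0]]).

Evaluating gives χ_A(x) = x^4 + 16x^3 + 96x^2 + 256x + 256 = (x + 4)^4.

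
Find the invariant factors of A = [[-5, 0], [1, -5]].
(x + 5)^2

The Jordan structure of A has elementary divisors (x + 5)^2. Arranging the block sizes at each eigenvalue in decreasing order and taking row products gives the invariant factors.

Invariant factors (smallest first, each dividing the next): (x + 5)^2.

Check: the last factor (x + 5)^2 is the minimal polynomial, and the product (x + 5)^2 is the characteristic polynomial.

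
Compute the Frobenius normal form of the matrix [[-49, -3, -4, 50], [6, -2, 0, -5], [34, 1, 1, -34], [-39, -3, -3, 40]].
R = [[0, 0, 0, -9], [1, 0, 0, -42], [0, 1, 0, -34], [0, 0, 1, -10]]

The invariant factors of A (the non-unit diagonal entries of the Smith normal form of xI - A over ℚ[x]) are (x + 3)^2(x^2 + 4x + 1), each dividing the next. The characteristic polynomial is their product, (x + 3)^2(x^2 + 4x + 1).

The rational canonical form is the block-diagonal matrix of companion matrices C(f_i):
R = [[0, 0, 0, -9], [1, 0, 0, -42], [0, 1, 0, -34], [0, 0, 1, -10]].

Note the characteristic polynomial does not split into linear factors over ℚ, so A has no Jordan form over ℚ; the rational canonical form exists over any field.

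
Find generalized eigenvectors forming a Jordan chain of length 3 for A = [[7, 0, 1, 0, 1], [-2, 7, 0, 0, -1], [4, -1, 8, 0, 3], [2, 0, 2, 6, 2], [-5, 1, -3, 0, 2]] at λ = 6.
We seek v_1 ∈ ker((A - 6I)^3) \ ker((A - 6I)^2), then set v_{i+1} = (A - 6I) v_i.

One such chain is v_1 = [[1, 0, 2, 0, -2]]^T, v_2 = [[1, 0, 2, 2, -3]]^T, v_3 = [[0, 1, -1, 0, 1]]^T. Check: (A - 6I) v_3 = [[0, 0, 0, 0, 0]]^T = 0.

v_1 = [[1, 0, 2, 0, -2]]^T, v_2 = [[1, 0, 2, 2, -3]]^T, v_3 = [[0, 1, -1, 0, 1]]^T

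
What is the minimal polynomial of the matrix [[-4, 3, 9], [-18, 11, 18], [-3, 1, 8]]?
The characteristic polynomial factors as (x - 5)^3. The minimal polynomial is ∏(x - λ)^{k_λ} where k_λ is the size of the largest Jordan block at λ.

For λ = 5: rank(A - 5I) = 1, and the largest Jordan block has size 2 (the smallest k with rank((A - 5I)^k) = rank((A - 5I)^(k+1))).

So m_A(x) = (x - 5)^2.

m_A(x) = (x - 5)^2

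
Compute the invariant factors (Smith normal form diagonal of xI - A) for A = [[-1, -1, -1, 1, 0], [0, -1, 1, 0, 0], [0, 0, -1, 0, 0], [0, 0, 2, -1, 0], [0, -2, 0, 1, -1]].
(x + 1)^2, (x + 1)^3

The Jordan structure of A has elementary divisors (x + 1)^3, (x + 1)^2. Arranging the block sizes at each eigenvalue in decreasing order and taking row products gives the invariant factors.

Invariant factors (smallest first, each dividing the next): (x + 1)^2, (x + 1)^3.

Check: the last factor (x + 1)^3 is the minimal polynomial, and the product (x + 1)^5 is the characteristic polynomial.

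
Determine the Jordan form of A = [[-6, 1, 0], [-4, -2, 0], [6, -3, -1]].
J = [[-4, 1, 0], [0, -4, 0], [0, 0, -1]]

The characteristic polynomial is det(xI - A) = (x + 1)(x + 4)^2, so the eigenvalues are -4 (algebraic multiplicity 2), -1 (algebraic multiplicity 1).

For λ = -4: rank(A + 4I) = 2, rank((A + 4I)^2) = 1. The eigenspace has dimension 3 - 2 = 1, so there is 1 Jordan block; the rank sequence gives block sizes [2].

For λ = -1: algebraic multiplicity 1 gives one 1×1 block.

Assembling the blocks gives the Jordan form J above.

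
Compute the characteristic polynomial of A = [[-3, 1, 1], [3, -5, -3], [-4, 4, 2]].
χ_A(x) = (x + 2)^3

xI - A = [[x + 3, -1, -1], [-3, x + 5, 3], [4, -4, x - 2]].

Expanding det(xI - A) along the first row:
det(xI - A) = + (x + 3)·det([[x + 5, 3], [-4, x - 2]]) - (-1)·det([[-3, 3], [4, x - 2]]) + (-1)·det([[-3, x + 5], [4, -4]]).

Evaluating gives χ_A(x) = x^3 + 6x^2 + 12x + 8 = (x + 2)^3.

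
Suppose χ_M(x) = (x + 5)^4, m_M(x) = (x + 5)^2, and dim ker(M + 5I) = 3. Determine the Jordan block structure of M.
λ = -5: algebraic multiplicity 4 (exponent in χ_M), largest block size 2 (exponent in m_M), 3 blocks (geometric multiplicity). These force block sizes [2, 1, 1].

Jordan blocks: (-5, 2), (-5, 1), (-5, 1)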